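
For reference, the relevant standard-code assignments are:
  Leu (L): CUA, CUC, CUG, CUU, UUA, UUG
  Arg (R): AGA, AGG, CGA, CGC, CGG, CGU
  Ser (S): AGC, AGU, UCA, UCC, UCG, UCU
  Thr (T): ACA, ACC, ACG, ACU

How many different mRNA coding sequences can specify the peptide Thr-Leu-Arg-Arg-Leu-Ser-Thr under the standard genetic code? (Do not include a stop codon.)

Thr: 4 codons.
Leu: 6 codons.
Arg: 6 codons.
Arg: 6 codons.
Leu: 6 codons.
Ser: 6 codons.
Thr: 4 codons.
4 × 6 × 6 × 6 × 6 × 6 × 4 = 124416.

124416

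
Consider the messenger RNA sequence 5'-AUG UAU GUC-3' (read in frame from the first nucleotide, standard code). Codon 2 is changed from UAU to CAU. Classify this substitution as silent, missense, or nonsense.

missense

Position 4 falls in codon 2: UAU → Tyr.
After the substitution the codon is CAU → His.
Tyr ≠ His, so this is a missense mutation.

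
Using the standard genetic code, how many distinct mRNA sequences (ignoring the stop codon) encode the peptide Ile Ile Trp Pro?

36

Ile: 3 codons.
Ile: 3 codons.
Trp: 1 codon.
Pro: 4 codons.
3 × 3 × 1 × 4 = 36.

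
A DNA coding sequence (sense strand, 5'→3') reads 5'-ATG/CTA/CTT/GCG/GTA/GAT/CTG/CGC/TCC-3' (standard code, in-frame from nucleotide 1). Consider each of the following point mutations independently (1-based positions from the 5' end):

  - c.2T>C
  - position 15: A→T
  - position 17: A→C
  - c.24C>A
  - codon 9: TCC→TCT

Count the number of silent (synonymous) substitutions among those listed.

Codon 1: ATG (Met) → ACG (Thr) — missense.
Codon 5: GTA (Val) → GTT (Val) — synonymous.
Codon 6: GAT (Asp) → GCT (Ala) — missense.
Codon 8: CGC (Arg) → CGA (Arg) — synonymous.
Codon 9: TCC (Ser) → TCT (Ser) — synonymous.
Synonymous: 3 of 5.

3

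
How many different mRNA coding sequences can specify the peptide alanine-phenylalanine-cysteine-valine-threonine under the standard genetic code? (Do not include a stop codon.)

Ala: 4 codons.
Phe: 2 codons.
Cys: 2 codons.
Val: 4 codons.
Thr: 4 codons.
4 × 2 × 2 × 4 × 4 = 256.

256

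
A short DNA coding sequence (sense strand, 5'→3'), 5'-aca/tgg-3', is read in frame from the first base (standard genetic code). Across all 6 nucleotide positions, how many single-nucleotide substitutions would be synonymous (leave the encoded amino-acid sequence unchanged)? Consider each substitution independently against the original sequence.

Codon 1 (ACA, Thr): 3 synonymous substitutions.
Codon 2 (TGG, Trp): 0 synonymous substitutions.
Total: 3 + 0 = 3.

3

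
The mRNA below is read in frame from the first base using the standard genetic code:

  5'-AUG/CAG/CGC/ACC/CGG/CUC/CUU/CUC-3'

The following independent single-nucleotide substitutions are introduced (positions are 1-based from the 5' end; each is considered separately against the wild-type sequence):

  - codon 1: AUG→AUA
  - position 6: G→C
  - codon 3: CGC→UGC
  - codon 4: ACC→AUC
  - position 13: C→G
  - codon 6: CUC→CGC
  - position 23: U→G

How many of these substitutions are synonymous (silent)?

0

Codon 1: AUG (Met) → AUA (Ile) — missense.
Codon 2: CAG (Gln) → CAC (His) — missense.
Codon 3: CGC (Arg) → UGC (Cys) — missense.
Codon 4: ACC (Thr) → AUC (Ile) — missense.
Codon 5: CGG (Arg) → GGG (Gly) — missense.
Codon 6: CUC (Leu) → CGC (Arg) — missense.
Codon 8: CUC (Leu) → CGC (Arg) — missense.
Synonymous: 0 of 7.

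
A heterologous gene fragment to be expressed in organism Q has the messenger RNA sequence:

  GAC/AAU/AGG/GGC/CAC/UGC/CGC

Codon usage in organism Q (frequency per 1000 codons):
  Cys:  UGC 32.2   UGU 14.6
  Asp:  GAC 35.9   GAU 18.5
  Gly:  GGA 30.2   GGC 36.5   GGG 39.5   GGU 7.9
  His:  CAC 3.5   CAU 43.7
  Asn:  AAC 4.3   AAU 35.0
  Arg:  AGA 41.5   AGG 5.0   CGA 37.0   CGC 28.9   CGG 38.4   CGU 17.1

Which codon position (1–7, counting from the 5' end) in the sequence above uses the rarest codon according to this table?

5

Codon 1 GAC (Asp): 35.9 per 1000.
Codon 2 AAU (Asn): 35.0 per 1000.
Codon 3 AGG (Arg): 5.0 per 1000.
Codon 4 GGC (Gly): 36.5 per 1000.
Codon 5 CAC (His): 3.5 per 1000.
Codon 6 UGC (Cys): 32.2 per 1000.
Codon 7 CGC (Arg): 28.9 per 1000.
Lowest frequency is 3.5 at codon 5.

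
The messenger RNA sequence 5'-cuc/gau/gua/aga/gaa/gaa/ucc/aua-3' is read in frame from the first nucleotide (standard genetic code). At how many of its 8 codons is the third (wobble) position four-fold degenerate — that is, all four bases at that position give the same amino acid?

3

Codon 1 CUC (Leu): third position 4-fold.
Codon 2 GAU (Asp): third position 2-fold.
Codon 3 GUA (Val): third position 4-fold.
Codon 4 AGA (Arg): third position 2-fold.
Codon 5 GAA (Glu): third position 2-fold.
Codon 6 GAA (Glu): third position 2-fold.
Codon 7 UCC (Ser): third position 4-fold.
Codon 8 AUA (Ile): third position 3-fold.
Four-fold degenerate third positions: 3.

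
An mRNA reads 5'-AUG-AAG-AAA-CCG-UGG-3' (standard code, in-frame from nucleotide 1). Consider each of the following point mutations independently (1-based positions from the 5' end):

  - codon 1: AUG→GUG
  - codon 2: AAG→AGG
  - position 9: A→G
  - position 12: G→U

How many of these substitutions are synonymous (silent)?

Codon 1: AUG (Met) → GUG (Val) — missense.
Codon 2: AAG (Lys) → AGG (Arg) — missense.
Codon 3: AAA (Lys) → AAG (Lys) — synonymous.
Codon 4: CCG (Pro) → CCU (Pro) — synonymous.
Synonymous: 2 of 4.

2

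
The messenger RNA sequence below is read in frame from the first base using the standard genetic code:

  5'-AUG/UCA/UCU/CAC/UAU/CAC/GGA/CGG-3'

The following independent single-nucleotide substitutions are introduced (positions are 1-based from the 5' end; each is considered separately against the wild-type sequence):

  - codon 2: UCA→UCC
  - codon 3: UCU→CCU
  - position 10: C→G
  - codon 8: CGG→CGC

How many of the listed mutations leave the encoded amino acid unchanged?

Codon 2: UCA (Ser) → UCC (Ser) — synonymous.
Codon 3: UCU (Ser) → CCU (Pro) — missense.
Codon 4: CAC (His) → GAC (Asp) — missense.
Codon 8: CGG (Arg) → CGC (Arg) — synonymous.
Synonymous: 2 of 4.

2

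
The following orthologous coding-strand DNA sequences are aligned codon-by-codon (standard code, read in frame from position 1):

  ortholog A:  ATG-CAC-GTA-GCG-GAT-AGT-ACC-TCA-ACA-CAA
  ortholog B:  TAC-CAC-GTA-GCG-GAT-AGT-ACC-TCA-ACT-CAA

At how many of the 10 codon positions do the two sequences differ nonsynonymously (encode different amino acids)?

Codon 1: ATG Met / TAC Tyr — nonsynonymous.
Codon 2: CAC His / CAC His — identical.
Codon 3: GTA Val / GTA Val — identical.
Codon 4: GCG Ala / GCG Ala — identical.
Codon 5: GAT Asp / GAT Asp — identical.
Codon 6: AGT Ser / AGT Ser — identical.
Codon 7: ACC Thr / ACC Thr — identical.
Codon 8: TCA Ser / TCA Ser — identical.
Codon 9: ACA Thr / ACT Thr — synonymous.
Codon 10: CAA Gln / CAA Gln — identical.
Nonsynonymous differences: 1.

1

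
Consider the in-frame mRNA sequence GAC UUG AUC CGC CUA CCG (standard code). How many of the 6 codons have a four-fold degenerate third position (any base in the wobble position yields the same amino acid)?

Codon 1 GAC (Asp): third position 2-fold.
Codon 2 UUG (Leu): third position 2-fold.
Codon 3 AUC (Ile): third position 3-fold.
Codon 4 CGC (Arg): third position 4-fold.
Codon 5 CUA (Leu): third position 4-fold.
Codon 6 CCG (Pro): third position 4-fold.
Four-fold degenerate third positions: 3.

3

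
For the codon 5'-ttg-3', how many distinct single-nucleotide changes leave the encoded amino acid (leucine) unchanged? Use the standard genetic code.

2

Position 1: CTG → 1 synonymous.
Position 2: none → 0 synonymous.
Position 3: TTA → 1 synonymous.
Total: 1 + 0 + 1 = 2.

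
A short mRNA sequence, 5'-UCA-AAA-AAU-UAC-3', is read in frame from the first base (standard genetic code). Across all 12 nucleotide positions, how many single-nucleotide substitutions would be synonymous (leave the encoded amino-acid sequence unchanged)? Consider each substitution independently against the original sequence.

6

Codon 1 (UCA, Ser): 3 synonymous substitutions.
Codon 2 (AAA, Lys): 1 synonymous substitution.
Codon 3 (AAU, Asn): 1 synonymous substitution.
Codon 4 (UAC, Tyr): 1 synonymous substitution.
Total: 3 + 1 + 1 + 1 = 6.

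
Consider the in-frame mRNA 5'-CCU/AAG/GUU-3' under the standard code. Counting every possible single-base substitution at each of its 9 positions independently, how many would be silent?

Codon 1 (CCU, Pro): 3 synonymous substitutions.
Codon 2 (AAG, Lys): 1 synonymous substitution.
Codon 3 (GUU, Val): 3 synonymous substitutions.
Total: 3 + 1 + 3 = 7.

7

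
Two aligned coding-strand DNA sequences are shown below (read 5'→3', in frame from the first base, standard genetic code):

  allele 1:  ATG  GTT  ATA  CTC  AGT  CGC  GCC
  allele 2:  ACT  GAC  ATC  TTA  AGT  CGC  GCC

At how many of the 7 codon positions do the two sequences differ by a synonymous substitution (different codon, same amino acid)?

Codon 1: ATG Met / ACT Thr — nonsynonymous.
Codon 2: GTT Val / GAC Asp — nonsynonymous.
Codon 3: ATA Ile / ATC Ile — synonymous.
Codon 4: CTC Leu / TTA Leu — synonymous.
Codon 5: AGT Ser / AGT Ser — identical.
Codon 6: CGC Arg / CGC Arg — identical.
Codon 7: GCC Ala / GCC Ala — identical.
Synonymous differences: 2.

2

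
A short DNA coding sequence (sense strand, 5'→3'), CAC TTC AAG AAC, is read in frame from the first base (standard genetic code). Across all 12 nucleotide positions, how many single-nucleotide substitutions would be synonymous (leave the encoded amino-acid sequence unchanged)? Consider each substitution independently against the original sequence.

Codon 1 (CAC, His): 1 synonymous substitution.
Codon 2 (TTC, Phe): 1 synonymous substitution.
Codon 3 (AAG, Lys): 1 synonymous substitution.
Codon 4 (AAC, Asn): 1 synonymous substitution.
Total: 1 + 1 + 1 + 1 = 4.

4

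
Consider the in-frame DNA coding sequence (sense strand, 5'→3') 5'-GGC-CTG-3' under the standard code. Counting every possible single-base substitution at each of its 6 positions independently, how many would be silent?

7

Codon 1 (GGC, Gly): 3 synonymous substitutions.
Codon 2 (CTG, Leu): 4 synonymous substitutions.
Total: 3 + 4 = 7.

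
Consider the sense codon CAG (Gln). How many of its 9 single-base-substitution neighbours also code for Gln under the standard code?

Position 1: none → 0 synonymous.
Position 2: none → 0 synonymous.
Position 3: CAA → 1 synonymous.
Total: 0 + 0 + 1 = 1.

1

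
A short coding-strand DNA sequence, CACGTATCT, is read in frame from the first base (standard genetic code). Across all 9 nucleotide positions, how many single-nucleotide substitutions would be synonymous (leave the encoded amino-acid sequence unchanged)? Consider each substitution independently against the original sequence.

7

Codon 1 (CAC, His): 1 synonymous substitution.
Codon 2 (GTA, Val): 3 synonymous substitutions.
Codon 3 (TCT, Ser): 3 synonymous substitutions.
Total: 1 + 3 + 3 = 7.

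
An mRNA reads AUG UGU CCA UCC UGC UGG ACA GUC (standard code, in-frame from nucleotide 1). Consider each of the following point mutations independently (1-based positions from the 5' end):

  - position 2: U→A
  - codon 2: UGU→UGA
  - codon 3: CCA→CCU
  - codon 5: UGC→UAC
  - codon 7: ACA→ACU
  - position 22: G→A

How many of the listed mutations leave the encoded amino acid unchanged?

Codon 1: AUG (Met) → AAG (Lys) — missense.
Codon 2: UGU (Cys) → UGA (Stop) — nonsense.
Codon 3: CCA (Pro) → CCU (Pro) — synonymous.
Codon 5: UGC (Cys) → UAC (Tyr) — missense.
Codon 7: ACA (Thr) → ACU (Thr) — synonymous.
Codon 8: GUC (Val) → AUC (Ile) — missense.
Synonymous: 2 of 6.

2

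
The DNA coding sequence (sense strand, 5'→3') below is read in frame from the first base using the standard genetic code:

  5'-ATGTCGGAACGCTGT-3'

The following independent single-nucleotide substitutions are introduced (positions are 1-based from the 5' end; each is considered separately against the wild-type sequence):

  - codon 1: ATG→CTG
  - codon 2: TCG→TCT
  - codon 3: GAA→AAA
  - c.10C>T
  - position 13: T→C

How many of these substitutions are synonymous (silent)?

Codon 1: ATG (Met) → CTG (Leu) — missense.
Codon 2: TCG (Ser) → TCT (Ser) — synonymous.
Codon 3: GAA (Glu) → AAA (Lys) — missense.
Codon 4: CGC (Arg) → TGC (Cys) — missense.
Codon 5: TGT (Cys) → CGT (Arg) — missense.
Synonymous: 1 of 5.

1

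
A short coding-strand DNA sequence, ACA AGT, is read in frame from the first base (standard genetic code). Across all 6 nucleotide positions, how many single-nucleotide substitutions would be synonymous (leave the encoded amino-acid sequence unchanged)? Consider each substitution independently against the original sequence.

4

Codon 1 (ACA, Thr): 3 synonymous substitutions.
Codon 2 (AGT, Ser): 1 synonymous substitution.
Total: 3 + 1 = 4.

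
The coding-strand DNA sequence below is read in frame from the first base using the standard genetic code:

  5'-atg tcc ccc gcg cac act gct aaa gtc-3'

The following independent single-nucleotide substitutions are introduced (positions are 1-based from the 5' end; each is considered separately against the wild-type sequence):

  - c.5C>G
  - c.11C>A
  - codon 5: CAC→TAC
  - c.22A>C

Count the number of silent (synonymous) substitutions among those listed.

0

Codon 2: TCC (Ser) → TGC (Cys) — missense.
Codon 4: GCG (Ala) → GAG (Glu) — missense.
Codon 5: CAC (His) → TAC (Tyr) — missense.
Codon 8: AAA (Lys) → CAA (Gln) — missense.
Synonymous: 0 of 4.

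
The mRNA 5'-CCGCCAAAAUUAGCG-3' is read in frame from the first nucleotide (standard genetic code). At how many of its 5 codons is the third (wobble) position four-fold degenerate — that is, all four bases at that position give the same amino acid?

3

Codon 1 CCG (Pro): third position 4-fold.
Codon 2 CCA (Pro): third position 4-fold.
Codon 3 AAA (Lys): third position 2-fold.
Codon 4 UUA (Leu): third position 2-fold.
Codon 5 GCG (Ala): third position 4-fold.
Four-fold degenerate third positions: 3.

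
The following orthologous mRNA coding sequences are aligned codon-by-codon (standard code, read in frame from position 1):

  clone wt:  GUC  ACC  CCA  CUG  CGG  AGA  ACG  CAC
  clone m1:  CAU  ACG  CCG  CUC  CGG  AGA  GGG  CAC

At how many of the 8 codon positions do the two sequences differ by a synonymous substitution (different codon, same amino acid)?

Codon 1: GUC Val / CAU His — nonsynonymous.
Codon 2: ACC Thr / ACG Thr — synonymous.
Codon 3: CCA Pro / CCG Pro — synonymous.
Codon 4: CUG Leu / CUC Leu — synonymous.
Codon 5: CGG Arg / CGG Arg — identical.
Codon 6: AGA Arg / AGA Arg — identical.
Codon 7: ACG Thr / GGG Gly — nonsynonymous.
Codon 8: CAC His / CAC His — identical.
Synonymous differences: 3.

3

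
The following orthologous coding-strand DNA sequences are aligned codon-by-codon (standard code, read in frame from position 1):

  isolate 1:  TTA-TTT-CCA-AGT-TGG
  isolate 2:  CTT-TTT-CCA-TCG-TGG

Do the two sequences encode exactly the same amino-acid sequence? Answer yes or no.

Codon 1: TTA Leu / CTT Leu — synonymous.
Codon 2: TTT Phe / TTT Phe — identical.
Codon 3: CCA Pro / CCA Pro — identical.
Codon 4: AGT Ser / TCG Ser — synonymous.
Codon 5: TGG Trp / TGG Trp — identical.
Nonsynonymous differences: 0 → same protein.

yes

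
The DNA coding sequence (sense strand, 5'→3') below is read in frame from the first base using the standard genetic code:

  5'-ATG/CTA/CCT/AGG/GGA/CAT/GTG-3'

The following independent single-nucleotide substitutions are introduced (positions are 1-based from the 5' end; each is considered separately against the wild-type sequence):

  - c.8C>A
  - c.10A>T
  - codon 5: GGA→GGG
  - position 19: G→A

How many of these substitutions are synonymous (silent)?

Codon 3: CCT (Pro) → CAT (His) — missense.
Codon 4: AGG (Arg) → TGG (Trp) — missense.
Codon 5: GGA (Gly) → GGG (Gly) — synonymous.
Codon 7: GTG (Val) → ATG (Met) — missense.
Synonymous: 1 of 4.

1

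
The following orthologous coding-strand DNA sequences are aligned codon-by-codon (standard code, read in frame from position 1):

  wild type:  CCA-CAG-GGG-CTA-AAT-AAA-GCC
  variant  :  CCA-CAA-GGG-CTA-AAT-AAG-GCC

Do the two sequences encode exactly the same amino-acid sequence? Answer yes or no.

yes

Codon 1: CCA Pro / CCA Pro — identical.
Codon 2: CAG Gln / CAA Gln — synonymous.
Codon 3: GGG Gly / GGG Gly — identical.
Codon 4: CTA Leu / CTA Leu — identical.
Codon 5: AAT Asn / AAT Asn — identical.
Codon 6: AAA Lys / AAG Lys — synonymous.
Codon 7: GCC Ala / GCC Ala — identical.
Nonsynonymous differences: 0 → same protein.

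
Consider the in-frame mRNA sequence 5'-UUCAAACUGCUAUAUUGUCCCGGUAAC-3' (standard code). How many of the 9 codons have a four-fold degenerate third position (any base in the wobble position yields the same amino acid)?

4

Codon 1 UUC (Phe): third position 2-fold.
Codon 2 AAA (Lys): third position 2-fold.
Codon 3 CUG (Leu): third position 4-fold.
Codon 4 CUA (Leu): third position 4-fold.
Codon 5 UAU (Tyr): third position 2-fold.
Codon 6 UGU (Cys): third position 2-fold.
Codon 7 CCC (Pro): third position 4-fold.
Codon 8 GGU (Gly): third position 4-fold.
Codon 9 AAC (Asn): third position 2-fold.
Four-fold degenerate third positions: 4.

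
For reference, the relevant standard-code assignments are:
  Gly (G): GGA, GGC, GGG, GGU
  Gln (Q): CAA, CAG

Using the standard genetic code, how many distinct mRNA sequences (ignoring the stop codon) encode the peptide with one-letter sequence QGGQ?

Gln: 2 codons.
Gly: 4 codons.
Gly: 4 codons.
Gln: 2 codons.
2 × 4 × 4 × 2 = 64.

64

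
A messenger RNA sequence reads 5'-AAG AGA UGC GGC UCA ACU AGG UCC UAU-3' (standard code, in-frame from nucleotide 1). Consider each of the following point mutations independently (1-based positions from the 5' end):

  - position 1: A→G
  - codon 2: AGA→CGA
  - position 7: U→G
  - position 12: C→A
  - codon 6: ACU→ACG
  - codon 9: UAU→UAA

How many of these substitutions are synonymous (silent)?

3

Codon 1: AAG (Lys) → GAG (Glu) — missense.
Codon 2: AGA (Arg) → CGA (Arg) — synonymous.
Codon 3: UGC (Cys) → GGC (Gly) — missense.
Codon 4: GGC (Gly) → GGA (Gly) — synonymous.
Codon 6: ACU (Thr) → ACG (Thr) — synonymous.
Codon 9: UAU (Tyr) → UAA (Stop) — nonsense.
Synonymous: 3 of 6.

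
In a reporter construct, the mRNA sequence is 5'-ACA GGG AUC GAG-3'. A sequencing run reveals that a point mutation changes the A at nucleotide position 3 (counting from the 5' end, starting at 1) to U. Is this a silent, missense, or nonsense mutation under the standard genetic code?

silent

Position 3 falls in codon 1: ACA → Thr.
After the substitution the codon is ACU → Thr.
Both encode Thr, so the change is synonymous.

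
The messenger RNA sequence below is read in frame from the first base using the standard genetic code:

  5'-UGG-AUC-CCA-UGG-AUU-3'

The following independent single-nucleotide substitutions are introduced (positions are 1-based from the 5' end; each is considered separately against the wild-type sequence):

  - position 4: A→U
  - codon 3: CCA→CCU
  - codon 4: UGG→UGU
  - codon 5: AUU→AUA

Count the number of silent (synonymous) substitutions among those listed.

2

Codon 2: AUC (Ile) → UUC (Phe) — missense.
Codon 3: CCA (Pro) → CCU (Pro) — synonymous.
Codon 4: UGG (Trp) → UGU (Cys) — missense.
Codon 5: AUU (Ile) → AUA (Ile) — synonymous.
Synonymous: 2 of 4.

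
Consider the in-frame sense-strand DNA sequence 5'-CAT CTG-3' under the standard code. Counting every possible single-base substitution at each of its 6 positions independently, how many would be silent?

5

Codon 1 (CAT, His): 1 synonymous substitution.
Codon 2 (CTG, Leu): 4 synonymous substitutions.
Total: 1 + 4 = 5.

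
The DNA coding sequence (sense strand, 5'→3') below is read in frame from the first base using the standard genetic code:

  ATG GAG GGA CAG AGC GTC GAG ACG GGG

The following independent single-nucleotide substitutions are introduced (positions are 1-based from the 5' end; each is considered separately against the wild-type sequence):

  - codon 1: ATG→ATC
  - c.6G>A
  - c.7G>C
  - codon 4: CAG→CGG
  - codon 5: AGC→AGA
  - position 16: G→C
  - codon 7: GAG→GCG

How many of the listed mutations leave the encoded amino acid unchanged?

Codon 1: ATG (Met) → ATC (Ile) — missense.
Codon 2: GAG (Glu) → GAA (Glu) — synonymous.
Codon 3: GGA (Gly) → CGA (Arg) — missense.
Codon 4: CAG (Gln) → CGG (Arg) — missense.
Codon 5: AGC (Ser) → AGA (Arg) — missense.
Codon 6: GTC (Val) → CTC (Leu) — missense.
Codon 7: GAG (Glu) → GCG (Ala) — missense.
Synonymous: 1 of 7.

1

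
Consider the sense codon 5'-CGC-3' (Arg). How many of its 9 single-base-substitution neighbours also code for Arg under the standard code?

Position 1: none → 0 synonymous.
Position 2: none → 0 synonymous.
Position 3: CGU, CGA, CGG → 3 synonymous.
Total: 0 + 0 + 3 = 3.

3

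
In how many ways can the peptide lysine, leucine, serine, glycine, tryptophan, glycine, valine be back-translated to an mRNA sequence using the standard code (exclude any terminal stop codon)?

Lys: 2 codons.
Leu: 6 codons.
Ser: 6 codons.
Gly: 4 codons.
Trp: 1 codon.
Gly: 4 codons.
Val: 4 codons.
2 × 6 × 6 × 4 × 1 × 4 × 4 = 4608.

4608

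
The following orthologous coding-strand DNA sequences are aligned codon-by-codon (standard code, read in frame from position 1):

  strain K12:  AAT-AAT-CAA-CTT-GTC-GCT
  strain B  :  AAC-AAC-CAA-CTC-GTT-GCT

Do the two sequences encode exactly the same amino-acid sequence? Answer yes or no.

Codon 1: AAT Asn / AAC Asn — synonymous.
Codon 2: AAT Asn / AAC Asn — synonymous.
Codon 3: CAA Gln / CAA Gln — identical.
Codon 4: CTT Leu / CTC Leu — synonymous.
Codon 5: GTC Val / GTT Val — synonymous.
Codon 6: GCT Ala / GCT Ala — identical.
Nonsynonymous differences: 0 → same protein.

yes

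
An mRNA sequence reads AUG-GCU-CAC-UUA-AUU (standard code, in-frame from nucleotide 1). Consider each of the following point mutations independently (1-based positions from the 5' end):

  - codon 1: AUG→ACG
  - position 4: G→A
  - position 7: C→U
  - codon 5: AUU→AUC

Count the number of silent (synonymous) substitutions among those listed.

1

Codon 1: AUG (Met) → ACG (Thr) — missense.
Codon 2: GCU (Ala) → ACU (Thr) — missense.
Codon 3: CAC (His) → UAC (Tyr) — missense.
Codon 5: AUU (Ile) → AUC (Ile) — synonymous.
Synonymous: 1 of 4.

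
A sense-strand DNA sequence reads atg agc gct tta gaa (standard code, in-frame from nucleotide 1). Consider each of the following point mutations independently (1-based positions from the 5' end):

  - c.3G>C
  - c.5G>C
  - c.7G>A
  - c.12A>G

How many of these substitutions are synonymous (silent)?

1

Codon 1: ATG (Met) → ATC (Ile) — missense.
Codon 2: AGC (Ser) → ACC (Thr) — missense.
Codon 3: GCT (Ala) → ACT (Thr) — missense.
Codon 4: TTA (Leu) → TTG (Leu) — synonymous.
Synonymous: 1 of 4.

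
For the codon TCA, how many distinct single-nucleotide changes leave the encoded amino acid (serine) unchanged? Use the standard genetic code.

3

Position 1: none → 0 synonymous.
Position 2: none → 0 synonymous.
Position 3: TCT, TCC, TCG → 3 synonymous.
Total: 0 + 0 + 3 = 3.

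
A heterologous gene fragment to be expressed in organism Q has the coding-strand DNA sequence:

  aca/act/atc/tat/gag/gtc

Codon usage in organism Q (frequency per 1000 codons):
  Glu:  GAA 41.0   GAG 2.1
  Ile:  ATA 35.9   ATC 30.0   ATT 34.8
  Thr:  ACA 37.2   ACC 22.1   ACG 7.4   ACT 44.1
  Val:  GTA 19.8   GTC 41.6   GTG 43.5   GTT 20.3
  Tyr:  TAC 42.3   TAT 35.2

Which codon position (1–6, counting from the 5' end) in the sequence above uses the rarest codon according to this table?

Codon 1 ACA (Thr): 37.2 per 1000.
Codon 2 ACT (Thr): 44.1 per 1000.
Codon 3 ATC (Ile): 30.0 per 1000.
Codon 4 TAT (Tyr): 35.2 per 1000.
Codon 5 GAG (Glu): 2.1 per 1000.
Codon 6 GTC (Val): 41.6 per 1000.
Lowest frequency is 2.1 at codon 5.

5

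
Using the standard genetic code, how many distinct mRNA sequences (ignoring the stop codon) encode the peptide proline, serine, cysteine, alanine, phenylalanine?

384

Pro: 4 codons.
Ser: 6 codons.
Cys: 2 codons.
Ala: 4 codons.
Phe: 2 codons.
4 × 6 × 2 × 4 × 2 = 384.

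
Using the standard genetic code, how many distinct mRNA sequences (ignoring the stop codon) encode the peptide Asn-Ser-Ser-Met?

Asn: 2 codons.
Ser: 6 codons.
Ser: 6 codons.
Met: 1 codon.
2 × 6 × 6 × 1 = 72.

72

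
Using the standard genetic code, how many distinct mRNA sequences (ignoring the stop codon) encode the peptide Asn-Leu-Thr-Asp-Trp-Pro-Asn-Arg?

4608

Asn: 2 codons.
Leu: 6 codons.
Thr: 4 codons.
Asp: 2 codons.
Trp: 1 codon.
Pro: 4 codons.
Asn: 2 codons.
Arg: 6 codons.
2 × 6 × 4 × 2 × 1 × 4 × 2 × 6 = 4608.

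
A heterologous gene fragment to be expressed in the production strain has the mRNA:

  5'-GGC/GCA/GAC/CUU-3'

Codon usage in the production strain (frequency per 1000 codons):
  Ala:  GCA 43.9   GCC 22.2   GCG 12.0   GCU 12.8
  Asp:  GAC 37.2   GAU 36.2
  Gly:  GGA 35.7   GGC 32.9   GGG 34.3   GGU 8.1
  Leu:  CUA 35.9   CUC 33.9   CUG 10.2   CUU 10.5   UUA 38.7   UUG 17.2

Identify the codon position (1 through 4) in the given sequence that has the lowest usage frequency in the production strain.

Codon 1 GGC (Gly): 32.9 per 1000.
Codon 2 GCA (Ala): 43.9 per 1000.
Codon 3 GAC (Asp): 37.2 per 1000.
Codon 4 CUU (Leu): 10.5 per 1000.
Lowest frequency is 10.5 at codon 4.

4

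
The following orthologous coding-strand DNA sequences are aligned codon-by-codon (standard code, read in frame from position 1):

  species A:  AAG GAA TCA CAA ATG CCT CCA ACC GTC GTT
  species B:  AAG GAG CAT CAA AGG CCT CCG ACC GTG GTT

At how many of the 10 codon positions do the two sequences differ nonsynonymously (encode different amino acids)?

2

Codon 1: AAG Lys / AAG Lys — identical.
Codon 2: GAA Glu / GAG Glu — synonymous.
Codon 3: TCA Ser / CAT His — nonsynonymous.
Codon 4: CAA Gln / CAA Gln — identical.
Codon 5: ATG Met / AGG Arg — nonsynonymous.
Codon 6: CCT Pro / CCT Pro — identical.
Codon 7: CCA Pro / CCG Pro — synonymous.
Codon 8: ACC Thr / ACC Thr — identical.
Codon 9: GTC Val / GTG Val — synonymous.
Codon 10: GTT Val / GTT Val — identical.
Nonsynonymous differences: 2.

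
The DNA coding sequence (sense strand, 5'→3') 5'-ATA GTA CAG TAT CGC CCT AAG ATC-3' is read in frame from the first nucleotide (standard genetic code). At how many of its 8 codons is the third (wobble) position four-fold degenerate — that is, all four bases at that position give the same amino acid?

3

Codon 1 ATA (Ile): third position 3-fold.
Codon 2 GTA (Val): third position 4-fold.
Codon 3 CAG (Gln): third position 2-fold.
Codon 4 TAT (Tyr): third position 2-fold.
Codon 5 CGC (Arg): third position 4-fold.
Codon 6 CCT (Pro): third position 4-fold.
Codon 7 AAG (Lys): third position 2-fold.
Codon 8 ATC (Ile): third position 3-fold.
Four-fold degenerate third positions: 3.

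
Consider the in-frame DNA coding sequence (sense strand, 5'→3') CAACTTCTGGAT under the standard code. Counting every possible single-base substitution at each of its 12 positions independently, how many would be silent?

Codon 1 (CAA, Gln): 1 synonymous substitution.
Codon 2 (CTT, Leu): 3 synonymous substitutions.
Codon 3 (CTG, Leu): 4 synonymous substitutions.
Codon 4 (GAT, Asp): 1 synonymous substitution.
Total: 1 + 3 + 4 + 1 = 9.

9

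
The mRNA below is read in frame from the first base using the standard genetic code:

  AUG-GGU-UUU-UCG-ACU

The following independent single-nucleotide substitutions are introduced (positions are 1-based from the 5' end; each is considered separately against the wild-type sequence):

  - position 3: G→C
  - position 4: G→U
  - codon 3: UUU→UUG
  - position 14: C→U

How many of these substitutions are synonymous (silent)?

Codon 1: AUG (Met) → AUC (Ile) — missense.
Codon 2: GGU (Gly) → UGU (Cys) — missense.
Codon 3: UUU (Phe) → UUG (Leu) — missense.
Codon 5: ACU (Thr) → AUU (Ile) — missense.
Synonymous: 0 of 4.

0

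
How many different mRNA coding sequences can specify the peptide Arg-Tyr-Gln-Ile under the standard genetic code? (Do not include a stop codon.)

Arg: 6 codons.
Tyr: 2 codons.
Gln: 2 codons.
Ile: 3 codons.
6 × 2 × 2 × 3 = 72.

72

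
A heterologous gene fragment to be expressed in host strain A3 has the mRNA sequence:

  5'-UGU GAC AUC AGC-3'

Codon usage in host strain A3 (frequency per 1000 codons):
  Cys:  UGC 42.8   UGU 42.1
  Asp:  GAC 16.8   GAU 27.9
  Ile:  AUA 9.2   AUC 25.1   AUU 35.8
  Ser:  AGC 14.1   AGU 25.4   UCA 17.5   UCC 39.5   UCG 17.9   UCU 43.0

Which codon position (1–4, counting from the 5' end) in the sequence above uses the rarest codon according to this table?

Codon 1 UGU (Cys): 42.1 per 1000.
Codon 2 GAC (Asp): 16.8 per 1000.
Codon 3 AUC (Ile): 25.1 per 1000.
Codon 4 AGC (Ser): 14.1 per 1000.
Lowest frequency is 14.1 at codon 4.

4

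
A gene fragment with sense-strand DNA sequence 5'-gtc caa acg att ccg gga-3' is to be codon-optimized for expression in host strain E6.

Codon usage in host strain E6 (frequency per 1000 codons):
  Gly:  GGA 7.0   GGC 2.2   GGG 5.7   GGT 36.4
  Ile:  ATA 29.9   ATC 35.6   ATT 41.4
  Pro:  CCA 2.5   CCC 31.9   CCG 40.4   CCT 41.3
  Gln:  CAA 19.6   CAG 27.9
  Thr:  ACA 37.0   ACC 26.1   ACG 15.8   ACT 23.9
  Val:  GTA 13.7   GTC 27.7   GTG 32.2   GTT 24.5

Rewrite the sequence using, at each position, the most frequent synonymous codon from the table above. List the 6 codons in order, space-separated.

GTG CAG ACA ATT CCT GGT

Codon 1 (Val): best is GTG at 32.2.
Codon 2 (Gln): best is CAG at 27.9.
Codon 3 (Thr): best is ACA at 37.0.
Codon 4 (Ile): best is ATT at 41.4.
Codon 5 (Pro): best is CCT at 41.3.
Codon 6 (Gly): best is GGT at 36.4.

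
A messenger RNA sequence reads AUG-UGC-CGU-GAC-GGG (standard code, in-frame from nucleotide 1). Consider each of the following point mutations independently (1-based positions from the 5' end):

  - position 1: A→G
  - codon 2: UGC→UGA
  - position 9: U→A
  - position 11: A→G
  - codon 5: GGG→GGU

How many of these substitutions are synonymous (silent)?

Codon 1: AUG (Met) → GUG (Val) — missense.
Codon 2: UGC (Cys) → UGA (Stop) — nonsense.
Codon 3: CGU (Arg) → CGA (Arg) — synonymous.
Codon 4: GAC (Asp) → GGC (Gly) — missense.
Codon 5: GGG (Gly) → GGU (Gly) — synonymous.
Synonymous: 2 of 5.

2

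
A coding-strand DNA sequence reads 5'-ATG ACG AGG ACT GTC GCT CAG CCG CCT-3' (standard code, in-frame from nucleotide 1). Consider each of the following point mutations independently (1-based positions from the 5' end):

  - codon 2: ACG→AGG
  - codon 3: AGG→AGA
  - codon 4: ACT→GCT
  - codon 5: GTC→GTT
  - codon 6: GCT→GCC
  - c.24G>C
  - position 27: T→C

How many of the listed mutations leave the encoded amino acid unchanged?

5

Codon 2: ACG (Thr) → AGG (Arg) — missense.
Codon 3: AGG (Arg) → AGA (Arg) — synonymous.
Codon 4: ACT (Thr) → GCT (Ala) — missense.
Codon 5: GTC (Val) → GTT (Val) — synonymous.
Codon 6: GCT (Ala) → GCC (Ala) — synonymous.
Codon 8: CCG (Pro) → CCC (Pro) — synonymous.
Codon 9: CCT (Pro) → CCC (Pro) — synonymous.
Synonymous: 5 of 7.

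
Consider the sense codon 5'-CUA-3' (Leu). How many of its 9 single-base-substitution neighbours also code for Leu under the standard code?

4

Position 1: UUA → 1 synonymous.
Position 2: none → 0 synonymous.
Position 3: CUU, CUC, CUG → 3 synonymous.
Total: 1 + 0 + 3 = 4.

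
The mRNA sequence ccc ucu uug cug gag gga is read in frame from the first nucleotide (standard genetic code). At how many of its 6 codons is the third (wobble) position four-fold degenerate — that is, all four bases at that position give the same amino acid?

Codon 1 CCC (Pro): third position 4-fold.
Codon 2 UCU (Ser): third position 4-fold.
Codon 3 UUG (Leu): third position 2-fold.
Codon 4 CUG (Leu): third position 4-fold.
Codon 5 GAG (Glu): third position 2-fold.
Codon 6 GGA (Gly): third position 4-fold.
Four-fold degenerate third positions: 4.

4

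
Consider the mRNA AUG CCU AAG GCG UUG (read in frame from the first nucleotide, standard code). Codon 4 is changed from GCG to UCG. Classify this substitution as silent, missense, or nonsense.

missense

Position 10 falls in codon 4: GCG → Ala.
After the substitution the codon is UCG → Ser.
Ala ≠ Ser, so this is a missense mutation.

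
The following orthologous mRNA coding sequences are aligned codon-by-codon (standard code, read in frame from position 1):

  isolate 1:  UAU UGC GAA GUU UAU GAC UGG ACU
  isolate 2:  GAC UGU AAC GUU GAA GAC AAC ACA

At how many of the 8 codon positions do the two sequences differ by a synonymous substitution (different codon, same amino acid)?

2

Codon 1: UAU Tyr / GAC Asp — nonsynonymous.
Codon 2: UGC Cys / UGU Cys — synonymous.
Codon 3: GAA Glu / AAC Asn — nonsynonymous.
Codon 4: GUU Val / GUU Val — identical.
Codon 5: UAU Tyr / GAA Glu — nonsynonymous.
Codon 6: GAC Asp / GAC Asp — identical.
Codon 7: UGG Trp / AAC Asn — nonsynonymous.
Codon 8: ACU Thr / ACA Thr — synonymous.
Synonymous differences: 2.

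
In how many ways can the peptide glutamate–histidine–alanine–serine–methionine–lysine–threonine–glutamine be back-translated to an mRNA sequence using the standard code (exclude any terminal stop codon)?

Glu: 2 codons.
His: 2 codons.
Ala: 4 codons.
Ser: 6 codons.
Met: 1 codon.
Lys: 2 codons.
Thr: 4 codons.
Gln: 2 codons.
2 × 2 × 4 × 6 × 1 × 2 × 4 × 2 = 1536.

1536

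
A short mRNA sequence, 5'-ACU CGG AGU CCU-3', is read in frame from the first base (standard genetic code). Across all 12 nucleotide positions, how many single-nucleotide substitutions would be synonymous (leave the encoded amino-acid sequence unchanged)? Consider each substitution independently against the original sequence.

Codon 1 (ACU, Thr): 3 synonymous substitutions.
Codon 2 (CGG, Arg): 4 synonymous substitutions.
Codon 3 (AGU, Ser): 1 synonymous substitution.
Codon 4 (CCU, Pro): 3 synonymous substitutions.
Total: 3 + 4 + 1 + 3 = 11.

11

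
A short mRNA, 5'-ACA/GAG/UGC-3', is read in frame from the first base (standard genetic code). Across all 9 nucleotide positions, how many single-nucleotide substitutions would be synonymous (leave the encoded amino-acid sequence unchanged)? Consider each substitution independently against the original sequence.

5

Codon 1 (ACA, Thr): 3 synonymous substitutions.
Codon 2 (GAG, Glu): 1 synonymous substitution.
Codon 3 (UGC, Cys): 1 synonymous substitution.
Total: 3 + 1 + 1 = 5.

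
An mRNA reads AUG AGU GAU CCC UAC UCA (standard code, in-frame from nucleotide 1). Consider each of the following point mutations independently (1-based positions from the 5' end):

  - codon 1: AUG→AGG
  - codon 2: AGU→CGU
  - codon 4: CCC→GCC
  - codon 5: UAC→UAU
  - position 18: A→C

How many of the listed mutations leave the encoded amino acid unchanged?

Codon 1: AUG (Met) → AGG (Arg) — missense.
Codon 2: AGU (Ser) → CGU (Arg) — missense.
Codon 4: CCC (Pro) → GCC (Ala) — missense.
Codon 5: UAC (Tyr) → UAU (Tyr) — synonymous.
Codon 6: UCA (Ser) → UCC (Ser) — synonymous.
Synonymous: 2 of 5.

2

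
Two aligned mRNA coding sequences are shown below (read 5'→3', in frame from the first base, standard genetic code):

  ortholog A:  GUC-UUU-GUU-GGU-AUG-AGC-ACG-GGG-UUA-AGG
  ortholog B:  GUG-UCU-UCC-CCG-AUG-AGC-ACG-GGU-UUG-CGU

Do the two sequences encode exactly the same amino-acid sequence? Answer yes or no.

no

Codon 1: GUC Val / GUG Val — synonymous.
Codon 2: UUU Phe / UCU Ser — nonsynonymous.
Codon 3: GUU Val / UCC Ser — nonsynonymous.
Codon 4: GGU Gly / CCG Pro — nonsynonymous.
Codon 5: AUG Met / AUG Met — identical.
Codon 6: AGC Ser / AGC Ser — identical.
Codon 7: ACG Thr / ACG Thr — identical.
Codon 8: GGG Gly / GGU Gly — synonymous.
Codon 9: UUA Leu / UUG Leu — synonymous.
Codon 10: AGG Arg / CGU Arg — synonymous.
Nonsynonymous differences: 3 → different protein.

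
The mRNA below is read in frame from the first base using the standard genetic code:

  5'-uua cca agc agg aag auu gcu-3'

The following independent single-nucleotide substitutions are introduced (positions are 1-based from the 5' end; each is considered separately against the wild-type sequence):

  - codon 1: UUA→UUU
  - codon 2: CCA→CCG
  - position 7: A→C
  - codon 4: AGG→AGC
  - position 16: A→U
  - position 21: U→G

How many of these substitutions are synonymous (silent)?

2

Codon 1: UUA (Leu) → UUU (Phe) — missense.
Codon 2: CCA (Pro) → CCG (Pro) — synonymous.
Codon 3: AGC (Ser) → CGC (Arg) — missense.
Codon 4: AGG (Arg) → AGC (Ser) — missense.
Codon 6: AUU (Ile) → UUU (Phe) — missense.
Codon 7: GCU (Ala) → GCG (Ala) — synonymous.
Synonymous: 2 of 6.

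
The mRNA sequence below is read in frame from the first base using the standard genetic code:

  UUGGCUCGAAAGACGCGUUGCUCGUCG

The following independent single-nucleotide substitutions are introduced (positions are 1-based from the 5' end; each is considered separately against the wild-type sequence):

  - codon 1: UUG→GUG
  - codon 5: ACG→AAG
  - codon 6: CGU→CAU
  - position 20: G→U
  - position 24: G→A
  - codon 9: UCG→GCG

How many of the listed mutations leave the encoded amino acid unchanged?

Codon 1: UUG (Leu) → GUG (Val) — missense.
Codon 5: ACG (Thr) → AAG (Lys) — missense.
Codon 6: CGU (Arg) → CAU (His) — missense.
Codon 7: UGC (Cys) → UUC (Phe) — missense.
Codon 8: UCG (Ser) → UCA (Ser) — synonymous.
Codon 9: UCG (Ser) → GCG (Ala) — missense.
Synonymous: 1 of 6.

1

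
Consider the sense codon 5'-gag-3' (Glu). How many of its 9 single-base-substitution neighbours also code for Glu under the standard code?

1

Position 1: none → 0 synonymous.
Position 2: none → 0 synonymous.
Position 3: GAA → 1 synonymous.
Total: 0 + 0 + 1 = 1.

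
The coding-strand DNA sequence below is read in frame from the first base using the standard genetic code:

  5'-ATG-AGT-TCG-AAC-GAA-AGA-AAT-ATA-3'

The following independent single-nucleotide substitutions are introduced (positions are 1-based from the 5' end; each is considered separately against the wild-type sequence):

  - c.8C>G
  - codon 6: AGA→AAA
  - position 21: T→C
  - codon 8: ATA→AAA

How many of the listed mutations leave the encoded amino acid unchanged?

1

Codon 3: TCG (Ser) → TGG (Trp) — missense.
Codon 6: AGA (Arg) → AAA (Lys) — missense.
Codon 7: AAT (Asn) → AAC (Asn) — synonymous.
Codon 8: ATA (Ile) → AAA (Lys) — missense.
Synonymous: 1 of 4.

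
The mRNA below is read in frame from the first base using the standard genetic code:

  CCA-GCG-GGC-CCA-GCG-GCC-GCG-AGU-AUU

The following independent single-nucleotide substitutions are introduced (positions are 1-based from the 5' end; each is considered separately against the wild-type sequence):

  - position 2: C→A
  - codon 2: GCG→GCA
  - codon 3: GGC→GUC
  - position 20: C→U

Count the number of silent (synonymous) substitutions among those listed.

1

Codon 1: CCA (Pro) → CAA (Gln) — missense.
Codon 2: GCG (Ala) → GCA (Ala) — synonymous.
Codon 3: GGC (Gly) → GUC (Val) — missense.
Codon 7: GCG (Ala) → GUG (Val) — missense.
Synonymous: 1 of 4.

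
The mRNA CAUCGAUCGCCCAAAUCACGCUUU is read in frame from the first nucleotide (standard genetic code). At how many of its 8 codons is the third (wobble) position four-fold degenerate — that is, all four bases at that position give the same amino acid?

Codon 1 CAU (His): third position 2-fold.
Codon 2 CGA (Arg): third position 4-fold.
Codon 3 UCG (Ser): third position 4-fold.
Codon 4 CCC (Pro): third position 4-fold.
Codon 5 AAA (Lys): third position 2-fold.
Codon 6 UCA (Ser): third position 4-fold.
Codon 7 CGC (Arg): third position 4-fold.
Codon 8 UUU (Phe): third position 2-fold.
Four-fold degenerate third positions: 5.

5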